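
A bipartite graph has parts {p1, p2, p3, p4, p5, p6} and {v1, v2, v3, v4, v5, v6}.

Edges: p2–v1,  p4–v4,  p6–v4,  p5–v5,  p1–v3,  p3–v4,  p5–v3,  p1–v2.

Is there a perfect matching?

The set {p3, p4, p6} has only 1 neighbour ({v4}), so by Hall's theorem at most 4 of the 6 left vertices can be matched.
Hence no matching covers every left vertex.

No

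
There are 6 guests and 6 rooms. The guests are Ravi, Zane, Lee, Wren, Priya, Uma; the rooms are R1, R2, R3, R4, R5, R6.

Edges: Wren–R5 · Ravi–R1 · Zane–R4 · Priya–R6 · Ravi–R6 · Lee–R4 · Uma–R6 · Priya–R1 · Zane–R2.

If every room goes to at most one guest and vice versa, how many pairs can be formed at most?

5

For example, pair Ravi–R1, Zane–R2, Lee–R4, Wren–R5, Priya–R6.
The set {Ravi, Priya, Uma} has only 2 neighbours ({R1, R6}), so by Hall's theorem at most 5 of the 6 guests can be matched.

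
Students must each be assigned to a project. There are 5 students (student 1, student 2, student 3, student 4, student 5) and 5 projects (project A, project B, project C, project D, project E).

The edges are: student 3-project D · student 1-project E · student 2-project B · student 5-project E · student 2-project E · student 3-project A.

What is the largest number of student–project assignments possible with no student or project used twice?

A valid assignment of size 3: student 1-project E, student 2-project B, student 3-project A.
The set {student 1, student 4, student 5} has only 1 neighbour ({project E}), so by Hall's theorem at most 3 of the 5 students can be matched.

3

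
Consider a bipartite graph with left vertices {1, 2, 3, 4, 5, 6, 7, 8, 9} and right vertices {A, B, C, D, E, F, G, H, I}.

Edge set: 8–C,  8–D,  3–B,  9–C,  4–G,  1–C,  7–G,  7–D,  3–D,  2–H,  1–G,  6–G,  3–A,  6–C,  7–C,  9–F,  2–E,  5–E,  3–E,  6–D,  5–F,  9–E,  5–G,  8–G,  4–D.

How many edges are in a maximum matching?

A valid assignment of size 7: 1→C, 2→H, 3→B, 4→D, 5→F, 6→G, 9→E.
The set {1, 4, 6, 7, 8} has only 3 neighbours ({C, D, G}), so by Hall's theorem at most 7 of the 9 left vertices can be matched.

7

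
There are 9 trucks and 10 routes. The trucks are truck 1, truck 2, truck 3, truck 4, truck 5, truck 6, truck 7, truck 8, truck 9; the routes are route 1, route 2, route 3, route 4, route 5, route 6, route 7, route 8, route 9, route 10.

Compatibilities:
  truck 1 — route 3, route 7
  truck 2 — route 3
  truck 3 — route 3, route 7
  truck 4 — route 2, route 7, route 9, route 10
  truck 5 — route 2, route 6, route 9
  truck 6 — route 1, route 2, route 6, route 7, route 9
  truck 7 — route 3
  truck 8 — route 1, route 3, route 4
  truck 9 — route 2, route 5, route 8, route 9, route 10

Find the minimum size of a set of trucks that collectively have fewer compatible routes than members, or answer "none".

2

Take S = {truck 2, truck 7}. Its neighbourhood is {route 3}, so |N(S)| = 1 < |S| = 2.
No single vertex violates Hall's condition since each has at least one neighbour, so 2 is the minimum.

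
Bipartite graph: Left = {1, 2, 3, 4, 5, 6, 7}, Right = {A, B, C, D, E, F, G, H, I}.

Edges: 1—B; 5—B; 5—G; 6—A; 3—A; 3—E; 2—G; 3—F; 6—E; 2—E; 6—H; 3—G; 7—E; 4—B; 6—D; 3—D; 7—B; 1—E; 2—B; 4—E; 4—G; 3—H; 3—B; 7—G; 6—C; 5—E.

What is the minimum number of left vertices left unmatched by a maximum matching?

2

A valid assignment of size 5: 1–E, 2–G, 3–H, 4–B, 6–A.
The set {1, 2, 4, 5, 7} has only 3 neighbours ({B, E, G}), so by Hall's theorem at most 5 of the 7 left vertices can be matched.
That matches 5 of the 7, leaving 2 unmatched; no matching can do better.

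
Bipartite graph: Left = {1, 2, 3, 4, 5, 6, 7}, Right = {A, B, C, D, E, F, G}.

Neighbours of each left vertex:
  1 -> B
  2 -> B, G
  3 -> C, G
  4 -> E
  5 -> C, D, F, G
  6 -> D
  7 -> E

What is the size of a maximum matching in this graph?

6

A valid assignment of size 6: 1–B, 2–G, 3–C, 4–E, 5–F, 6–D.
The set {4, 7} has only 1 neighbour ({E}), so by Hall's theorem at most 6 of the 7 left vertices can be matched.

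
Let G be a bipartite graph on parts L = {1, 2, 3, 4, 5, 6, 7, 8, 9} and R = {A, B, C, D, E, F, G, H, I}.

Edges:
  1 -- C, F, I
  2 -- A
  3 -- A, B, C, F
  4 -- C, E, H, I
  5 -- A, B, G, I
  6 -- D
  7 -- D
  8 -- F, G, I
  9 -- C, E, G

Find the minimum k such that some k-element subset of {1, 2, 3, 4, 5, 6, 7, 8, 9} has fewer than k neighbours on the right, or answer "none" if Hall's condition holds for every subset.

2

Take S = {6, 7}. Its neighbourhood is {D}, so |N(S)| = 1 < |S| = 2.
No single vertex violates Hall's condition since each has at least one neighbour, so 2 is the minimum.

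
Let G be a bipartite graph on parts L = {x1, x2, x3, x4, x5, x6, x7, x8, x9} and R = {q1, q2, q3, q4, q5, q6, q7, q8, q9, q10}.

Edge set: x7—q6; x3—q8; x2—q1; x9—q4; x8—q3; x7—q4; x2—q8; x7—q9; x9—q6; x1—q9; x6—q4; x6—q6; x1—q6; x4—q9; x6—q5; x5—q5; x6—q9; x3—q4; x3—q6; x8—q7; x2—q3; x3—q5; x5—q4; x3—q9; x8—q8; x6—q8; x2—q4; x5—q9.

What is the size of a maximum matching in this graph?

7

A valid assignment of size 7: x1-q6, x2-q3, x3-q8, x4-q9, x5-q5, x6-q4, x8-q7.
The set {x1, x3, x4, x5, x6, x7, x9} has only 5 neighbours ({q4, q5, q6, q8, q9}), so by Hall's theorem at most 7 of the 9 left vertices can be matched.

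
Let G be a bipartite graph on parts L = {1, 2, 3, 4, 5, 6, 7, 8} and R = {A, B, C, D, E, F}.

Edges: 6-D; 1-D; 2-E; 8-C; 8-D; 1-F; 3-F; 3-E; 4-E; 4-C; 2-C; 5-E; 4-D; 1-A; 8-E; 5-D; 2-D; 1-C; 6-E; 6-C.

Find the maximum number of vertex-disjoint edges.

For example, pair 1–A, 2–D, 3–F, 4–C, 5–E.
The set {2, 4, 5, 6, 7, 8} has only 3 neighbours ({C, D, E}), so by Hall's theorem at most 5 of the 8 left vertices can be matched.

5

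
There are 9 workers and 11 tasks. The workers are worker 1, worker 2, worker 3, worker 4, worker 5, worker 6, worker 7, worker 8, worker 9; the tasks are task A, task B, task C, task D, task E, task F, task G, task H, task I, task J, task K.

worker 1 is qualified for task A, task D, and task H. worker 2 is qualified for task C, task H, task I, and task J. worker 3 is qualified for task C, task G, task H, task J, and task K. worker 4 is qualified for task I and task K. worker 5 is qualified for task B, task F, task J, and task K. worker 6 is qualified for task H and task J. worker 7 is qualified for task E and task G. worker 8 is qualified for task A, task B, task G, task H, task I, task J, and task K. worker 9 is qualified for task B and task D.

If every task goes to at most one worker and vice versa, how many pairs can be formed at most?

9

A valid assignment of size 9: worker 1→task A, worker 2→task J, worker 3→task C, worker 4→task K, worker 5→task B, worker 6→task H, worker 7→task E, worker 8→task I, worker 9→task D.
This saturates every worker, so 9 is the maximum.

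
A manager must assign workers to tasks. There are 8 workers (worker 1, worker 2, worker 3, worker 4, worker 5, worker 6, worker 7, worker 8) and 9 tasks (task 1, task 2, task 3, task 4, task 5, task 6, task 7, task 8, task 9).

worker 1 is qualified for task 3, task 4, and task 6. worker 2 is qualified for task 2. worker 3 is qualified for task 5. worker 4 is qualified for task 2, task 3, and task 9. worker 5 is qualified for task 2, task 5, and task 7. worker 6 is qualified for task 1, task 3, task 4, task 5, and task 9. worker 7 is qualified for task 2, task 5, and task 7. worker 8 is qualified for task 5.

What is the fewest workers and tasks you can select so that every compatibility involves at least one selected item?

6

The 6 edges worker 1–task 6, worker 2–task 2, worker 3–task 5, worker 4–task 9, worker 5–task 7, worker 6–task 4 form a matching, so any vertex cover needs at least 6 vertices (one per matched edge).
Conversely {worker 1, worker 4, worker 6, task 2, task 5, task 7} meets every edge and has exactly 6 vertices, so 6 is optimal.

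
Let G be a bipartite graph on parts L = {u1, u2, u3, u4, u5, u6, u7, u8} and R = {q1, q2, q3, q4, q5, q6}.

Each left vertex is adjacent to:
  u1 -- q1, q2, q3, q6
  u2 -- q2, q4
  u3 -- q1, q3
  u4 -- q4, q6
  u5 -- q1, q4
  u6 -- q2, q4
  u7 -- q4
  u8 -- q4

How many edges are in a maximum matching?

5

One maximum matching: u1–q3, u2–q2, u3–q1, u4–q6, u5–q4.
The set {u1, u2, u3, u4, u5, u6, u7, u8} has only 5 neighbours ({q1, q2, q3, q4, q6}), so by Hall's theorem at most 5 of the 8 left vertices can be matched.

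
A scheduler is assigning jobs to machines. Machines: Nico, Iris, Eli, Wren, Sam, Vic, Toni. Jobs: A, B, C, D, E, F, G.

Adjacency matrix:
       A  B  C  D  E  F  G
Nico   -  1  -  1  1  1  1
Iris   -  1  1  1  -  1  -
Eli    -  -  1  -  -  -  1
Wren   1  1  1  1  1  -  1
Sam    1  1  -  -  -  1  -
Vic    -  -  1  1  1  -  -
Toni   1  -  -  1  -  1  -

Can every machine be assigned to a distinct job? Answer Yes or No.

For example, pair Nico–E, Iris–B, Eli–C, Wren–G, Sam–A, Vic–D, Toni–F.
All 7 machines are covered.

Yes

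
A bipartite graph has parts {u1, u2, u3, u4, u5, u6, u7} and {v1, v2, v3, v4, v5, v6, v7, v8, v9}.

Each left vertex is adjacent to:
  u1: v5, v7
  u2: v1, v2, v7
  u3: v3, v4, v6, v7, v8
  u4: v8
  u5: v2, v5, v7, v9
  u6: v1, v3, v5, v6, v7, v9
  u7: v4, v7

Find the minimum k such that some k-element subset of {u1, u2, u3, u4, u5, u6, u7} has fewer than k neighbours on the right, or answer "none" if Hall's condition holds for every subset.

none

A matching saturating every left vertex exists, for instance u1→v5, u2→v2, u3→v6, u4→v8, u5→v9, u6→v3, u7→v7.
By Hall's marriage theorem, this means |N(S)| ≥ |S| for every subset S, so no violating subset exists.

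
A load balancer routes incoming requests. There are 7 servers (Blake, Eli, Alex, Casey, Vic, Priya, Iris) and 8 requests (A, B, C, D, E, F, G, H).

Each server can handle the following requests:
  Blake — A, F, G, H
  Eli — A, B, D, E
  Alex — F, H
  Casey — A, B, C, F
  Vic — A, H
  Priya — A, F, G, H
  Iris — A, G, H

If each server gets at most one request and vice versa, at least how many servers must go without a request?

1

A valid assignment of size 6: Blake–G, Eli–E, Alex–H, Casey–B, Vic–A, Priya–F.
The set {Blake, Alex, Vic, Priya, Iris} has only 4 neighbours ({A, F, G, H}), so by Hall's theorem at most 6 of the 7 servers can be matched.
That matches 6 of the 7, leaving 1 unmatched; no matching can do better.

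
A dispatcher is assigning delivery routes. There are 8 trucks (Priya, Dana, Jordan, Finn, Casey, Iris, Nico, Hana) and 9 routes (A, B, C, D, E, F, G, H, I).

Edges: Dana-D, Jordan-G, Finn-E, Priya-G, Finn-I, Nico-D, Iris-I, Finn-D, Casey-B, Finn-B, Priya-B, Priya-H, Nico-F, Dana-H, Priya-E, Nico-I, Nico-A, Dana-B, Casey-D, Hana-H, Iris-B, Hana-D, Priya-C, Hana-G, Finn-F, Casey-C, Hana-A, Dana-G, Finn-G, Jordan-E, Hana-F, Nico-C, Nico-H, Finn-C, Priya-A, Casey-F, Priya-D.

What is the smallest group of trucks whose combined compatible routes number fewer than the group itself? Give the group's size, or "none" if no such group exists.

none

A matching saturating every truck exists, for instance Priya→A, Dana→D, Jordan→E, Finn→B, Casey→F, Iris→I, Nico→H, Hana→G.
By Hall's marriage theorem, this means |N(S)| ≥ |S| for every subset S, so no violating subset exists.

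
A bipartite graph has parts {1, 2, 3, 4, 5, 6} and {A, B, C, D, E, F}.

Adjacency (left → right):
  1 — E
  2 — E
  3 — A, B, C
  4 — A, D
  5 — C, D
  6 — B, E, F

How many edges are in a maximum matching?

5

One maximum matching: 1-E, 3-C, 4-A, 5-D, 6-B.
The set {1, 2} has only 1 neighbour ({E}), so by Hall's theorem at most 5 of the 6 left vertices can be matched.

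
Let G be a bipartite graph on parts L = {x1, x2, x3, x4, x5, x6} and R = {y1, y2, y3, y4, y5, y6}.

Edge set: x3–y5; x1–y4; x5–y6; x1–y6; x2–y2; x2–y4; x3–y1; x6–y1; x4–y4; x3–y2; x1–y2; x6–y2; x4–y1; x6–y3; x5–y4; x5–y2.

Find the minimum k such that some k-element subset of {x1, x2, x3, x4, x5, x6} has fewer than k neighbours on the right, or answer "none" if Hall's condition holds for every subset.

A matching saturating every left vertex exists, for instance x1→y6, x2→y4, x3→y5, x4→y1, x5→y2, x6→y3.
By Hall's marriage theorem, this means |N(S)| ≥ |S| for every subset S, so no violating subset exists.

none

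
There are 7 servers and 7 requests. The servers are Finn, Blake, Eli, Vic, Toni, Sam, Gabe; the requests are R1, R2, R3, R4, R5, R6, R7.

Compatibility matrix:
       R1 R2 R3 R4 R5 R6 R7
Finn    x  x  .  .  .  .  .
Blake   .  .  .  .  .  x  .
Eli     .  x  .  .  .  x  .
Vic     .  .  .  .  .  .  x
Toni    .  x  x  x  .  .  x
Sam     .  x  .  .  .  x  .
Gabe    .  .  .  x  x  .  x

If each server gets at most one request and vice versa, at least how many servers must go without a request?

1

One maximum matching: Finn-R1, Blake-R6, Eli-R2, Vic-R7, Toni-R3, Gabe-R4.
The set {Blake, Eli, Sam} has only 2 neighbours ({R2, R6}), so by Hall's theorem at most 6 of the 7 servers can be matched.
That matches 6 of the 7, leaving 1 unmatched; no matching can do better.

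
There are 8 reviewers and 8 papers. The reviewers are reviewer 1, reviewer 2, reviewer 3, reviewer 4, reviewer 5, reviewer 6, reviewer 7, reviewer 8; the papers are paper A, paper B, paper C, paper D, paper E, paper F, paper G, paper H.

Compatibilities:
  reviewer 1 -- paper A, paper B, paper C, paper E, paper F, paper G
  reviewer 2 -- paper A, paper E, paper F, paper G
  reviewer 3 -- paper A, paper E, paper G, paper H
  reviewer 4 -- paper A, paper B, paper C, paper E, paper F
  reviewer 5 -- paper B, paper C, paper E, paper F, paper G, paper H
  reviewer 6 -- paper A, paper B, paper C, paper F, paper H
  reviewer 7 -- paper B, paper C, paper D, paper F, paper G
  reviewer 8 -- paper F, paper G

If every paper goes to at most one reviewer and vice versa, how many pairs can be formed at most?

One maximum matching: reviewer 1→paper G, reviewer 2→paper A, reviewer 3→paper H, reviewer 4→paper B, reviewer 5→paper E, reviewer 6→paper C, reviewer 7→paper D, reviewer 8→paper F.
This saturates every reviewer, so 8 is the maximum.

8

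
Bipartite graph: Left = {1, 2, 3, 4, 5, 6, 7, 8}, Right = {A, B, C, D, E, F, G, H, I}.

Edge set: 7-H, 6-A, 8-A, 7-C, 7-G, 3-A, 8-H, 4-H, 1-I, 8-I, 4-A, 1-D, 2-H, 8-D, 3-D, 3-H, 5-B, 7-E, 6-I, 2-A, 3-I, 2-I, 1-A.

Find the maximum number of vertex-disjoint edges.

6

A valid assignment of size 6: 1–A, 2–I, 3–D, 4–H, 5–B, 7–E.
The set {1, 2, 3, 4, 6, 8} has only 4 neighbours ({A, D, H, I}), so by Hall's theorem at most 6 of the 8 left vertices can be matched.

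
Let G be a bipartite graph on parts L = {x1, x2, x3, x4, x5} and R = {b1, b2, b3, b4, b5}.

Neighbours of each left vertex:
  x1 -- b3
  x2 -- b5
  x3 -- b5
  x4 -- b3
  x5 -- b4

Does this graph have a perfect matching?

No

The set {x1, x2, x3, x4} has only 2 neighbours ({b3, b5}), so by Hall's theorem at most 3 of the 5 left vertices can be matched.
Hence no matching covers every left vertex.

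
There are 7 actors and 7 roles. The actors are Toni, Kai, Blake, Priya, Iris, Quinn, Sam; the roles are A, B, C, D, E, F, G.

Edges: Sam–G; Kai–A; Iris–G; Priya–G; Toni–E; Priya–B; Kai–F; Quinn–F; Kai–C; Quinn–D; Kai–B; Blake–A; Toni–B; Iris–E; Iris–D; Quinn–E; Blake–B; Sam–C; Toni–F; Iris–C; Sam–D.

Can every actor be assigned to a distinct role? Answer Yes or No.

For example, pair Toni–E, Kai–F, Blake–A, Priya–B, Iris–C, Quinn–D, Sam–G.
Every actor is matched, so this is a perfect matching.

Yes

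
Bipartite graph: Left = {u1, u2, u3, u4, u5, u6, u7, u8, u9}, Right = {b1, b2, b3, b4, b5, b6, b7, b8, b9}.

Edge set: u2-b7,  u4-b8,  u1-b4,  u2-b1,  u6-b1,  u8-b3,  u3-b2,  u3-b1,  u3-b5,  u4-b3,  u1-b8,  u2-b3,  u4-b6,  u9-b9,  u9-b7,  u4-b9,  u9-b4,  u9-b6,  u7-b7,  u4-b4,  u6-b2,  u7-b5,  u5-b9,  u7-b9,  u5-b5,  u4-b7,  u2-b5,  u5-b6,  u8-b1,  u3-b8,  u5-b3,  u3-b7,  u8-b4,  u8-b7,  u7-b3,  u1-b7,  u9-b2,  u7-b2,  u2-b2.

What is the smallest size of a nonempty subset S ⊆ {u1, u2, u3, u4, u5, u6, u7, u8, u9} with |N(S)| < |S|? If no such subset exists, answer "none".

A matching saturating every left vertex exists, for instance u1→b4, u2→b1, u3→b8, u4→b6, u5→b9, u6→b2, u7→b5, u8→b3, u9→b7.
By Hall's marriage theorem, this means |N(S)| ≥ |S| for every subset S, so no violating subset exists.

none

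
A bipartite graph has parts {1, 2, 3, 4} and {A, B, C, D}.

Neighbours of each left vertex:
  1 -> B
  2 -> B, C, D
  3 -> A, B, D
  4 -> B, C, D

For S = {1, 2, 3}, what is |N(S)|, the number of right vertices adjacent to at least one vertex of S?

4

The union of neighbours of {1, 2, 3} is {A, B, C, D}, which has 4 elements.
Since |N(S)| = 4 ≥ |S| = 3, Hall's condition holds for this subset.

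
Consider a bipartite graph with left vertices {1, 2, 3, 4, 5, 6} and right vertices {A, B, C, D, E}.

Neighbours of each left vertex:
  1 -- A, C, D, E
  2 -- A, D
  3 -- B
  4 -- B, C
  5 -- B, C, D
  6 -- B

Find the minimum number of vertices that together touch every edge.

A maximum matching has 5 edges (e.g. 1–E, 2–A, 3–B, 4–C, 5–D).
By König's theorem the minimum vertex cover has the same size. One such cover is {1, 2, 4, 5, B}.

5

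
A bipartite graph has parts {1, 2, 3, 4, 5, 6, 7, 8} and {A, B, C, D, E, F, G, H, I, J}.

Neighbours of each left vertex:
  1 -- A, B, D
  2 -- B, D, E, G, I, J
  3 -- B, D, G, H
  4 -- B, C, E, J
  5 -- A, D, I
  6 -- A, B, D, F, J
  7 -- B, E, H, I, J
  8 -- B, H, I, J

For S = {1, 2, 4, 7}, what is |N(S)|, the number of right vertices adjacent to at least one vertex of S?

The union of neighbours of {1, 2, 4, 7} is {A, B, C, D, E, G, H, I, J}, which has 9 elements.
Since |N(S)| = 9 ≥ |S| = 4, Hall's condition holds for this subset.

9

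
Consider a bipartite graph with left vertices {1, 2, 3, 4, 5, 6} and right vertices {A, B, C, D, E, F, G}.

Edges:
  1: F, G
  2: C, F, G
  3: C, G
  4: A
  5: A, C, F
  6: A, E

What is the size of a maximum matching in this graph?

For example, pair 1–G, 2–F, 3–C, 4–A, 6–E.
The set {1, 2, 3, 4, 5} has only 4 neighbours ({A, C, F, G}), so by Hall's theorem at most 5 of the 6 left vertices can be matched.

5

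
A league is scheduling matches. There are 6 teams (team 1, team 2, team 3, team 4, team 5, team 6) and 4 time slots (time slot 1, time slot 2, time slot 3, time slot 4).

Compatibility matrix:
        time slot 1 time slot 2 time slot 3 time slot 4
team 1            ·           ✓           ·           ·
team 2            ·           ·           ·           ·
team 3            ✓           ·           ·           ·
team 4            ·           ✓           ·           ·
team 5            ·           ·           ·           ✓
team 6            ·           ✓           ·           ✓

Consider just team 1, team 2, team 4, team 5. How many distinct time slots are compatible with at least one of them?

The union of neighbours of {team 1, team 2, team 4, team 5} is {time slot 2, time slot 4}, which has 2 elements.
Since |N(S)| = 2 < |S| = 4, Hall's condition fails for this subset.

2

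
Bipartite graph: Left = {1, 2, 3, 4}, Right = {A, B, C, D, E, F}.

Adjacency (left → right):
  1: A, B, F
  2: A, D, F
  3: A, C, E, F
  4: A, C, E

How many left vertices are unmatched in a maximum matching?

0

For example, pair 1-B, 2-F, 3-C, 4-E.
This saturates every left vertex, so 4 is the maximum.
That matches 4 of the 4, leaving 0 unmatched; no matching can do better.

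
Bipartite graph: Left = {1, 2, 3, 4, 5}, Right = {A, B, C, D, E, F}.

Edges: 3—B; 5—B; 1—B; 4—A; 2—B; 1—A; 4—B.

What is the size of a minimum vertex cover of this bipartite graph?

2

A maximum matching has 2 edges (e.g. 1–A, 2–B).
By König's theorem the minimum vertex cover has the same size. One such cover is {A, B}.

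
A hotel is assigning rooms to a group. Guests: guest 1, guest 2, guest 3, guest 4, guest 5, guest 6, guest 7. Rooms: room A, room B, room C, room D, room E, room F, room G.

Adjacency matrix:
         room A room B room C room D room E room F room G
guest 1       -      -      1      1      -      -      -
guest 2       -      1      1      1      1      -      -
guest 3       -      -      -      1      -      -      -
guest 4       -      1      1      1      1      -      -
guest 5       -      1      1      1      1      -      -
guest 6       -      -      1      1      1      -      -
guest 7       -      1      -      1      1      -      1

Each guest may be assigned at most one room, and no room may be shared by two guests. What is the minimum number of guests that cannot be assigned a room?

For example, pair guest 1–room C, guest 2–room B, guest 3–room D, guest 4–room E, guest 7–room G.
The set {guest 1, guest 2, guest 3, guest 4, guest 5, guest 6} has only 4 neighbours ({room B, room C, room D, room E}), so by Hall's theorem at most 5 of the 7 guests can be matched.
That matches 5 of the 7, leaving 2 unmatched; no matching can do better.

2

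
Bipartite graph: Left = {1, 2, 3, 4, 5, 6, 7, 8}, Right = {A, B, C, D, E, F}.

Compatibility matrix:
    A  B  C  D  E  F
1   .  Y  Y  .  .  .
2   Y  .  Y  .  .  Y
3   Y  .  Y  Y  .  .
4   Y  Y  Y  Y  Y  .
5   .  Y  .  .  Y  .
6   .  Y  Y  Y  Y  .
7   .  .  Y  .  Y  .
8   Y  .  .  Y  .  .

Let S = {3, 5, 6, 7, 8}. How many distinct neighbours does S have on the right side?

The union of neighbours of {3, 5, 6, 7, 8} is {A, B, C, D, E}, which has 5 elements.
Since |N(S)| = 5 ≥ |S| = 5, Hall's condition holds for this subset.

5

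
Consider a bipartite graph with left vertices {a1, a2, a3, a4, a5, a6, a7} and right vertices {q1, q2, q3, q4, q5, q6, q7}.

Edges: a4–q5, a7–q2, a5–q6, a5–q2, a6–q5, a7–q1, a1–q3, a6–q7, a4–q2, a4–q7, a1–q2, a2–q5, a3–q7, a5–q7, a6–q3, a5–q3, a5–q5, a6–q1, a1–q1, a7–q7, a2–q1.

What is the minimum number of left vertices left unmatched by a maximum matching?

For example, pair a1–q3, a2–q1, a3–q7, a4–q2, a5–q6, a6–q5.
The set {a1, a2, a3, a4, a6, a7} has only 5 neighbours ({q1, q2, q3, q5, q7}), so by Hall's theorem at most 6 of the 7 left vertices can be matched.
That matches 6 of the 7, leaving 1 unmatched; no matching can do better.

1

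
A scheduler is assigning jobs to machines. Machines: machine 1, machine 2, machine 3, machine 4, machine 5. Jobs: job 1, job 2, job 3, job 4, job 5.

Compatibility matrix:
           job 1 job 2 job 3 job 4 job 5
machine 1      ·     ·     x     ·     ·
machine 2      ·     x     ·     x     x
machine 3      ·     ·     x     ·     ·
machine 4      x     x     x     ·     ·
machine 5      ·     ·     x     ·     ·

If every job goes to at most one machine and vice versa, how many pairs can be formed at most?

3

For example, pair machine 1→job 3, machine 2→job 4, machine 4→job 2.
The set {machine 1, machine 3, machine 5} has only 1 neighbour ({job 3}), so by Hall's theorem at most 3 of the 5 machines can be matched.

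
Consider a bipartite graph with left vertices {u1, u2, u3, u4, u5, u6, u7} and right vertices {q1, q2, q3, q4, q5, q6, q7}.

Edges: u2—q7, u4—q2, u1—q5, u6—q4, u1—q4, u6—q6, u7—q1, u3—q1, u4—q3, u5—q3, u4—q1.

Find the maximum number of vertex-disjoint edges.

One maximum matching: u1→q5, u2→q7, u3→q1, u4→q2, u5→q3, u6→q6.
The set {u3, u7} has only 1 neighbour ({q1}), so by Hall's theorem at most 6 of the 7 left vertices can be matched.

6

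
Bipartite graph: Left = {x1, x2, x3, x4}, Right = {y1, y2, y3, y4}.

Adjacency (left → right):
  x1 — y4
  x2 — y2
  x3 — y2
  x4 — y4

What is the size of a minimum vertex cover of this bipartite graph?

The 2 edges x1–y4, x2–y2 form a matching, so any vertex cover needs at least 2 vertices (one per matched edge).
Conversely {y2, y4} meets every edge and has exactly 2 vertices, so 2 is optimal.

2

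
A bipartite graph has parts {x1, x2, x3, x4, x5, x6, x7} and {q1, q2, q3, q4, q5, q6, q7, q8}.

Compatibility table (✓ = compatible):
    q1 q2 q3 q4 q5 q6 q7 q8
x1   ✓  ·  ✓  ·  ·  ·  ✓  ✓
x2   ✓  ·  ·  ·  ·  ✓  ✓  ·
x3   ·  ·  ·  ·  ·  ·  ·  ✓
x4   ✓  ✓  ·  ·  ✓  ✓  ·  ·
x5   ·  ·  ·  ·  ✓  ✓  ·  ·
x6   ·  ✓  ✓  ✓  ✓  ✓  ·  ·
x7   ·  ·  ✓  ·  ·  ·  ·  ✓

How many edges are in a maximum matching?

7

One maximum matching: x1→q7, x2→q6, x3→q8, x4→q2, x5→q5, x6→q4, x7→q3.
This saturates every left vertex, so 7 is the maximum.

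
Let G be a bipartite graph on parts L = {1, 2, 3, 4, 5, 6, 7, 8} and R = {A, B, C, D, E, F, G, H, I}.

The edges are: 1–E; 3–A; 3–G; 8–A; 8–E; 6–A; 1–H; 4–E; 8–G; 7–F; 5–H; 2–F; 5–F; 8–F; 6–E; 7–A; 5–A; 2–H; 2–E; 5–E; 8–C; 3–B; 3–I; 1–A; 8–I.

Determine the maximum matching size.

For example, pair 1→A, 2→F, 3→I, 4→E, 5→H, 8→G.
The set {1, 2, 4, 5, 6, 7} has only 4 neighbours ({A, E, F, H}), so by Hall's theorem at most 6 of the 8 left vertices can be matched.

6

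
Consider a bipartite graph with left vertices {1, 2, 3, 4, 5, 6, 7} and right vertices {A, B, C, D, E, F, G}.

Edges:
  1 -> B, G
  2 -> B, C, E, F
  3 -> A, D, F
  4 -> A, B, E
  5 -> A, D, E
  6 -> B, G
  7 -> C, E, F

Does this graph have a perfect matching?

For example, pair 1–G, 2–C, 3–F, 4–A, 5–D, 6–B, 7–E.
Every left vertex is matched, so this is a perfect matching.

Yes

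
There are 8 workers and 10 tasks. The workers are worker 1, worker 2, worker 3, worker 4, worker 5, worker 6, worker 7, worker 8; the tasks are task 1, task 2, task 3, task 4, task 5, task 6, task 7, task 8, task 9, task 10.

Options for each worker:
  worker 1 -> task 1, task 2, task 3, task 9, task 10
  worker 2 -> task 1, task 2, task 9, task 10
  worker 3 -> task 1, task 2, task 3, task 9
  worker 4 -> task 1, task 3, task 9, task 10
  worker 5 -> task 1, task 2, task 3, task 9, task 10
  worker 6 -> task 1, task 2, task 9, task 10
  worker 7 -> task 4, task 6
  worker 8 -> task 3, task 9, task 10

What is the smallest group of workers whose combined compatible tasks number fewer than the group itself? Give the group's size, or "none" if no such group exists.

Take S = {worker 1, worker 2, worker 3, worker 4, worker 5, worker 6}. Its neighbourhood is {task 1, task 2, task 3, task 9, task 10}, so |N(S)| = 5 < |S| = 6.
Every subset of size less than 6 has at least as many neighbours as members, so 6 is the minimum.

6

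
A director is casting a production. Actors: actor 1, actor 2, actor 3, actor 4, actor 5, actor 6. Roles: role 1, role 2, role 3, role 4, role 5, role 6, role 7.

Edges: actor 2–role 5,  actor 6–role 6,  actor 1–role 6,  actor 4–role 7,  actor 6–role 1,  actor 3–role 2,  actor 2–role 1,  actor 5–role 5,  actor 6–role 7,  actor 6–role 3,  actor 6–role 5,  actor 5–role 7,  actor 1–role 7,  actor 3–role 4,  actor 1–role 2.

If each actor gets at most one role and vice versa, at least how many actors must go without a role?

A valid assignment of size 6: actor 1→role 2, actor 2→role 1, actor 3→role 4, actor 4→role 7, actor 5→role 5, actor 6→role 3.
All 6 actors are matched, so no larger matching exists.
That matches 6 of the 6, leaving 0 unmatched; no matching can do better.

0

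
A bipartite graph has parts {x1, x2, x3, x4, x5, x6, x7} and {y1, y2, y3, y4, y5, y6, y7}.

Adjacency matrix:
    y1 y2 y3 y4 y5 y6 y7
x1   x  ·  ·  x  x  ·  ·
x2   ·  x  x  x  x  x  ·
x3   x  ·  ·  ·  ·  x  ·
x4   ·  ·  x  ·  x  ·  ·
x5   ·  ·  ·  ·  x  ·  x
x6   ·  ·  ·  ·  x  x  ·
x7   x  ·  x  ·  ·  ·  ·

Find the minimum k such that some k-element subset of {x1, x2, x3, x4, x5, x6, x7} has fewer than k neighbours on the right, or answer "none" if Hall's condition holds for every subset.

none

A matching saturating every left vertex exists, for instance x1→y4, x2→y2, x3→y1, x4→y5, x5→y7, x6→y6, x7→y3.
By Hall's marriage theorem, this means |N(S)| ≥ |S| for every subset S, so no violating subset exists.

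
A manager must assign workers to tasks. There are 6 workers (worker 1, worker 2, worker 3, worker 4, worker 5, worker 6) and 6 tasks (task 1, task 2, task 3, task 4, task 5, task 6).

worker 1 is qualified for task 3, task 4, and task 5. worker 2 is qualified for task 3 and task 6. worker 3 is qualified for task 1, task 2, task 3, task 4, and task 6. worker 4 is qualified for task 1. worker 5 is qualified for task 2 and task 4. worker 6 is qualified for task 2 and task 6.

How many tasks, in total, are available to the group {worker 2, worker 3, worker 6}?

5

The union of neighbours of {worker 2, worker 3, worker 6} is {task 1, task 2, task 3, task 4, task 6}, which has 5 elements.
Since |N(S)| = 5 ≥ |S| = 3, Hall's condition holds for this subset.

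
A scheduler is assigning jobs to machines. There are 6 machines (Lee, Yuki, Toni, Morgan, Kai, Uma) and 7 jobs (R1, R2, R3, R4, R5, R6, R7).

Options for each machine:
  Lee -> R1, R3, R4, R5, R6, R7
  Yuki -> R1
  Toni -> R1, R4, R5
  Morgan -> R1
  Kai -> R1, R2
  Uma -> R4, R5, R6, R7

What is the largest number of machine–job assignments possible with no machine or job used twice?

One maximum matching: Lee-R6, Yuki-R1, Toni-R4, Kai-R2, Uma-R7.
The set {Yuki, Morgan} has only 1 neighbour ({R1}), so by Hall's theorem at most 5 of the 6 machines can be matched.

5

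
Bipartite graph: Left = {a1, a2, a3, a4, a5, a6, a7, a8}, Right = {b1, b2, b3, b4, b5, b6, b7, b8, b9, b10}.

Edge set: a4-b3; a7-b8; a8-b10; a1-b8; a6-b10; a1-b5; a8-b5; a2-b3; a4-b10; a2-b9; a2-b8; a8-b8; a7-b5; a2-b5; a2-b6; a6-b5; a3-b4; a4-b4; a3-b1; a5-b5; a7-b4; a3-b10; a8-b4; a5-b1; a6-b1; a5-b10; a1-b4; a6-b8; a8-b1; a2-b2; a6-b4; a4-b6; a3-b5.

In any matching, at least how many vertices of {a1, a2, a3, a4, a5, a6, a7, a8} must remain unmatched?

For example, pair a1-b8, a2-b6, a3-b10, a4-b3, a5-b1, a6-b4, a7-b5.
The set {a1, a3, a5, a6, a7, a8} has only 5 neighbours ({b1, b10, b4, b5, b8}), so by Hall's theorem at most 7 of the 8 left vertices can be matched.
That matches 7 of the 8, leaving 1 unmatched; no matching can do better.

1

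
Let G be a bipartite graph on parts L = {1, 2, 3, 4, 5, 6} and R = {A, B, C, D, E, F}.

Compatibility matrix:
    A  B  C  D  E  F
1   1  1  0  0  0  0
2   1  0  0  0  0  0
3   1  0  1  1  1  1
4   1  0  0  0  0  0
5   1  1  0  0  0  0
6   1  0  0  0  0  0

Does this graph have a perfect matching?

No

The set {1, 2, 4, 5, 6} has only 2 neighbours ({A, B}), so by Hall's theorem at most 3 of the 6 left vertices can be matched.
Hence no matching covers every left vertex.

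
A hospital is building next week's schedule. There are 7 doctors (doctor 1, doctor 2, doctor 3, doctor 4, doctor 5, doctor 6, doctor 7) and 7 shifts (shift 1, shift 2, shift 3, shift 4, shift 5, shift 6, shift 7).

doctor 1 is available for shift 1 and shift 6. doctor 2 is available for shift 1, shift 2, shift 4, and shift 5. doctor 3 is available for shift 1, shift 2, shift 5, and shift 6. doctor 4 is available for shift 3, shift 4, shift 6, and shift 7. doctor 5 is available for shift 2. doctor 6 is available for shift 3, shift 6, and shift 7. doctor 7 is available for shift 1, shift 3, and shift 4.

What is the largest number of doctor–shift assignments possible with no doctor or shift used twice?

7

For example, pair doctor 1→shift 1, doctor 2→shift 4, doctor 3→shift 5, doctor 4→shift 6, doctor 5→shift 2, doctor 6→shift 7, doctor 7→shift 3.
All 7 doctors are matched, so no larger matching exists.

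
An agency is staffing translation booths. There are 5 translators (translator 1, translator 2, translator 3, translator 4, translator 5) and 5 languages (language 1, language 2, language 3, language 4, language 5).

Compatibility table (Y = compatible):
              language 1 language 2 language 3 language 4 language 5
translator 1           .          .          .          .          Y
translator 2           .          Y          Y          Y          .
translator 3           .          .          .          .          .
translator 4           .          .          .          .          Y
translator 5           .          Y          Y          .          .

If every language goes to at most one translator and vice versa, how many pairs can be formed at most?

One maximum matching: translator 1→language 5, translator 2→language 4, translator 5→language 2.
The set {translator 1, translator 3, translator 4} has only 1 neighbour ({language 5}), so by Hall's theorem at most 3 of the 5 translators can be matched.

3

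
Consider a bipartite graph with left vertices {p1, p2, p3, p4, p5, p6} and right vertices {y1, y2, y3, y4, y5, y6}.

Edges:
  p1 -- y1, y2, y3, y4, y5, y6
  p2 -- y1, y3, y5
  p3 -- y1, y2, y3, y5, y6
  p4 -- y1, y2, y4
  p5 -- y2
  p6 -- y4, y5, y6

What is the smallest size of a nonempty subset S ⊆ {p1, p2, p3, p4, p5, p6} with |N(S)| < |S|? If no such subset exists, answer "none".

A matching saturating every left vertex exists, for instance p1→y6, p2→y5, p3→y3, p4→y1, p5→y2, p6→y4.
By Hall's marriage theorem, this means |N(S)| ≥ |S| for every subset S, so no violating subset exists.

none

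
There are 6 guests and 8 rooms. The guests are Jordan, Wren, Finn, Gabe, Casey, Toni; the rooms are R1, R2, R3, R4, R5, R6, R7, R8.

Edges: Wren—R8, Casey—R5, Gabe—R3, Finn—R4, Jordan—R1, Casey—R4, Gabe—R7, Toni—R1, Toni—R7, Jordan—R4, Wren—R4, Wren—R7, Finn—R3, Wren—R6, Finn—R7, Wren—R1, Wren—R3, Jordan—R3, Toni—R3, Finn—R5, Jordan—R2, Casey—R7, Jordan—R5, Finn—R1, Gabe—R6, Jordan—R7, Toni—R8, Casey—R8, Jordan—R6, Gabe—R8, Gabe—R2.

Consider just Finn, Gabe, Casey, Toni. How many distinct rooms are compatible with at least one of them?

The union of neighbours of {Finn, Gabe, Casey, Toni} is {R1, R2, R3, R4, R5, R6, R7, R8}, which has 8 elements.
Since |N(S)| = 8 ≥ |S| = 4, Hall's condition holds for this subset.

8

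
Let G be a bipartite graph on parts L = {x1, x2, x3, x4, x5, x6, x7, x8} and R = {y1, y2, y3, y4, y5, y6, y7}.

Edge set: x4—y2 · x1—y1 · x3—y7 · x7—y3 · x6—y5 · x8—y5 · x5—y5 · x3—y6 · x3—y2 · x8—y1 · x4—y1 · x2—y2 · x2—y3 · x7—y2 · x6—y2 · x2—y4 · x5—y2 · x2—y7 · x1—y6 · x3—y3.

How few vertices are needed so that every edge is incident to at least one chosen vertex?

7

A maximum matching has 7 edges (e.g. x1–y6, x2–y4, x3–y7, x4–y1, x5–y5, x6–y2, x7–y3).
By König's theorem the minimum vertex cover has the same size. One such cover is {x1, x2, x3, x7, y1, y2, y5}.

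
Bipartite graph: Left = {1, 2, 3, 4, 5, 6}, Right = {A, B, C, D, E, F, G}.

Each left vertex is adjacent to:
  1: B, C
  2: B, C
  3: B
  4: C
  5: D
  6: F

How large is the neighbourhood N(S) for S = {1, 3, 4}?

2

The union of neighbours of {1, 3, 4} is {B, C}, which has 2 elements.
Since |N(S)| = 2 < |S| = 3, Hall's condition fails for this subset.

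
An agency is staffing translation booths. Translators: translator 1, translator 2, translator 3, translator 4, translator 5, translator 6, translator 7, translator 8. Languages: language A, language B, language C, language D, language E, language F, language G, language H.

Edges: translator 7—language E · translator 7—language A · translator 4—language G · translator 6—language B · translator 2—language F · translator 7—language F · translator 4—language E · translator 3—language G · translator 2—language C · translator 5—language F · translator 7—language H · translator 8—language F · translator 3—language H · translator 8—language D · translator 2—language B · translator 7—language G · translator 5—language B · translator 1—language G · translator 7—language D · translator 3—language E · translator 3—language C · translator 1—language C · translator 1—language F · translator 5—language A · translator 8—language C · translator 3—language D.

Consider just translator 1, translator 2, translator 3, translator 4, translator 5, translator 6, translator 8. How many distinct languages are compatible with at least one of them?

The union of neighbours of {translator 1, translator 2, translator 3, translator 4, translator 5, translator 6, translator 8} is {language A, language B, language C, language D, language E, language F, language G, language H}, which has 8 elements.
Since |N(S)| = 8 ≥ |S| = 7, Hall's condition holds for this subset.

8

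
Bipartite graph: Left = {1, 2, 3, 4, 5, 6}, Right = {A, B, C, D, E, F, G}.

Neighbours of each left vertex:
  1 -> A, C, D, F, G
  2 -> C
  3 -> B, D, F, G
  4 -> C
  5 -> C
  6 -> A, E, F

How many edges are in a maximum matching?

4

One maximum matching: 1–G, 2–C, 3–B, 6–E.
The set {2, 4, 5} has only 1 neighbour ({C}), so by Hall's theorem at most 4 of the 6 left vertices can be matched.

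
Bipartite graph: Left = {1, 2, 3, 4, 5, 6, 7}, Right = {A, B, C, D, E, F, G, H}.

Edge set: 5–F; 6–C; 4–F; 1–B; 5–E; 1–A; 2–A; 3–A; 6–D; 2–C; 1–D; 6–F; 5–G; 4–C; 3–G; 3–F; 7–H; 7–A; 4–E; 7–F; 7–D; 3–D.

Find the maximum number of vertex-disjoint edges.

For example, pair 1–B, 2–A, 3–D, 4–E, 5–G, 6–C, 7–F.
All 7 left vertices are matched, so no larger matching exists.

7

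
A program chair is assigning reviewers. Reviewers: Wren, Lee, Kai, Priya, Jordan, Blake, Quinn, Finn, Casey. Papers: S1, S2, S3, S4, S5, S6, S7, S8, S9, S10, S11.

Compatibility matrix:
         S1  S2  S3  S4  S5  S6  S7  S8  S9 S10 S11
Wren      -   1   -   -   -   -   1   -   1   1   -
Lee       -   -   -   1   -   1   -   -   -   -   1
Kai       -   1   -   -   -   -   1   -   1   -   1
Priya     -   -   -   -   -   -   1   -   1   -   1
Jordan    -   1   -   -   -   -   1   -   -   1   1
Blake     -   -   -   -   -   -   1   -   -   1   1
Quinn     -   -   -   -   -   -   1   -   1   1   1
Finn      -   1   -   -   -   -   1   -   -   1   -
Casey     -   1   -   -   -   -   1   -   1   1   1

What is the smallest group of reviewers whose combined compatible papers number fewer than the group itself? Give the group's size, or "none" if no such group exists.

6

Take S = {Wren, Kai, Priya, Jordan, Blake, Quinn}. Its neighbourhood is {S2, S7, S9, S10, S11}, so |N(S)| = 5 < |S| = 6.
Every subset of size less than 6 has at least as many neighbours as members, so 6 is the minimum.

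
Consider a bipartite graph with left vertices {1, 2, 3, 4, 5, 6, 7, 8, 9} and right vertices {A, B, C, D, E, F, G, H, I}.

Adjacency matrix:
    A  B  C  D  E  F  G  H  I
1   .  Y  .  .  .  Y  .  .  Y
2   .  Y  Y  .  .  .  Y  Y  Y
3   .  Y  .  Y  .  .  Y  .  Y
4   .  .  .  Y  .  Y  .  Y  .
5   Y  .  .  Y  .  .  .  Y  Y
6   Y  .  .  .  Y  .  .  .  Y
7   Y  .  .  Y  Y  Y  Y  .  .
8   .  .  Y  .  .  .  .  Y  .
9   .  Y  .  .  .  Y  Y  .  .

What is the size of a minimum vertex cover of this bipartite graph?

9

A maximum matching has 9 edges (e.g. 1–F, 2–H, 3–G, 4–D, 5–I, 6–E, 7–A, 8–C, 9–B).
By König's theorem the minimum vertex cover has the same size. One such cover is {1, 2, 3, 4, 5, 6, 7, 8, 9}.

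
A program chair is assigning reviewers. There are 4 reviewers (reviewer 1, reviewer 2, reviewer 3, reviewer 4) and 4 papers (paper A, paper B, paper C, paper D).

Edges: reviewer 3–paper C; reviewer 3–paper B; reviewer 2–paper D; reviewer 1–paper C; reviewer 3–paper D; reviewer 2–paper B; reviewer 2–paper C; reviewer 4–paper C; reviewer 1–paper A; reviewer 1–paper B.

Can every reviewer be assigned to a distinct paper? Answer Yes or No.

For example, pair reviewer 1→paper A, reviewer 2→paper B, reviewer 3→paper D, reviewer 4→paper C.
All 4 reviewers are covered.

Yes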